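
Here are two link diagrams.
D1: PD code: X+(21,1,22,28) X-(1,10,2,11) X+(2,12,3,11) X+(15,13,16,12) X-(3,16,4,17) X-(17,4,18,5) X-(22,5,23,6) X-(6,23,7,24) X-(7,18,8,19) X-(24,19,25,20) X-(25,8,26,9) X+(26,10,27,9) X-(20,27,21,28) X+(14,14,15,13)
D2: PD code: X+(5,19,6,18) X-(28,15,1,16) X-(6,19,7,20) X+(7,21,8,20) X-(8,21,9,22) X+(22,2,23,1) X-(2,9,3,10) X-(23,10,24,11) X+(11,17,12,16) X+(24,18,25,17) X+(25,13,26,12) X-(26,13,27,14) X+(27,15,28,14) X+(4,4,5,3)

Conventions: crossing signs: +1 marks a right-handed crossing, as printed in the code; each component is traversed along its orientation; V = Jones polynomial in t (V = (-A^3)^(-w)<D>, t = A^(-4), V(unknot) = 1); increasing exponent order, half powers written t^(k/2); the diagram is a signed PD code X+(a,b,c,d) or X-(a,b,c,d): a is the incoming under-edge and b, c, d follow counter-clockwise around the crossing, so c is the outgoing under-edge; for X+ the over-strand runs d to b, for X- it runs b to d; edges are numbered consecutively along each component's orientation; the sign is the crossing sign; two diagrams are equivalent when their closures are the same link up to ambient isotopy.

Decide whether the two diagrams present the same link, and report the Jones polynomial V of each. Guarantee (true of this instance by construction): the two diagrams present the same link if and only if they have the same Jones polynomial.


equivalent: no
D1 (bracket A^-4 + A^4 - A^8 + A^12 - A^16; 14 crossings at w = -4): V = -t^-7 + t^-6 - t^-5 + t^-4 + t^-2
V(D2) = 1  [14 crossings, <D> = A^6, w = +2]
observation: comparing 2 Jones polynomials yields 2 groups


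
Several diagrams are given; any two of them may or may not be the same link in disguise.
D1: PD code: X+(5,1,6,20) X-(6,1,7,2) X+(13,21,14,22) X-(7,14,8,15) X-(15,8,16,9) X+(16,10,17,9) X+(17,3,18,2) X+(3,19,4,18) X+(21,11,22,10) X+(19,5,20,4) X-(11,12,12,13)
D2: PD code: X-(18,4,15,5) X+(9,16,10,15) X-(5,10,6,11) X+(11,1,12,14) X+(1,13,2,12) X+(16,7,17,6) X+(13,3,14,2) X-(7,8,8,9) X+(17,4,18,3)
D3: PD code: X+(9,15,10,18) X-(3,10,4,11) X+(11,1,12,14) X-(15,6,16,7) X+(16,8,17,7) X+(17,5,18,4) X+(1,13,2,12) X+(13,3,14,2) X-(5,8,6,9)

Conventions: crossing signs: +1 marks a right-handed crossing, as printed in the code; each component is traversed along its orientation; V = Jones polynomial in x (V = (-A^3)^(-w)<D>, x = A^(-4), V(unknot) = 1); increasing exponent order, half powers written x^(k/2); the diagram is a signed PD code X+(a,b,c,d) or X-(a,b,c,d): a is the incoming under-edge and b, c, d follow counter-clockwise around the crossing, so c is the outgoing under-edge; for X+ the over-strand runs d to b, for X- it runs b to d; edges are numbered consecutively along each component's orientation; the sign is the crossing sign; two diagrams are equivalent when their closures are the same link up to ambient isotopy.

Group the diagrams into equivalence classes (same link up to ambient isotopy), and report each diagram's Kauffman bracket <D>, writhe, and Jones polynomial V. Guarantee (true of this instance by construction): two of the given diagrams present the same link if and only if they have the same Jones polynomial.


equivalence classes: {D1, D2, D3}
D1 (bracket -A^-17 + A^-13 - A^-9 + 2A^-5 + A^3; 11 crossings at w = +3): V = -x^(3/2) - 2x^(7/2) + x^(9/2) - x^(11/2) + x^(13/2)
D2 (bracket -A^-17 + A^-13 - A^-9 + 2A^-5 + A^3; 9 crossings at w = +3): V = -x^(3/2) - 2x^(7/2) + x^(9/2) - x^(11/2) + x^(13/2)
V(D3) = -x^(3/2) - 2x^(7/2) + x^(9/2) - x^(11/2) + x^(13/2)  (w +3, c 9, <D> = -A^-17 + A^-13 - A^-9 + 2A^-5 + A^3)
observation: one V(x) for all 3 diagrams — one class (guaranteed)


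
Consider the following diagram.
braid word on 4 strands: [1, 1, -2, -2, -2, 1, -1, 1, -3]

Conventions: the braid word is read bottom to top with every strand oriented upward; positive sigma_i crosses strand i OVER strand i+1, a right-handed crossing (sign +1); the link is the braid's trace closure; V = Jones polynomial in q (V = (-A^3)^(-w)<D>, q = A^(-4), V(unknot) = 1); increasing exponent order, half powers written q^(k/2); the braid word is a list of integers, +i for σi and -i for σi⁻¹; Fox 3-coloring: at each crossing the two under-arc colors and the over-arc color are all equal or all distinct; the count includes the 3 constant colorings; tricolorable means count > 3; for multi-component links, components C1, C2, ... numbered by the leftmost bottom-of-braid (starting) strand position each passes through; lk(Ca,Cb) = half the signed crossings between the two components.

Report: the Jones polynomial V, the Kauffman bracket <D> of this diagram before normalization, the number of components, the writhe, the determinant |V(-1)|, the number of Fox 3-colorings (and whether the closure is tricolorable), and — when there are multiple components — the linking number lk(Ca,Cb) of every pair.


V = -q^-3 + q^-2 - q^-1 + 3 - q + q^2 - q^3
<D> = A^-15 - A^-11 + A^-7 - 3A^-3 + A - A^5 + A^9 (w = -1)
1 component over 9 crossings, w = -1
27 Fox colorings among 3^9, |V(-1)| = 9: tricolorable
why: palindromic: swapping q for 1/q fixes V


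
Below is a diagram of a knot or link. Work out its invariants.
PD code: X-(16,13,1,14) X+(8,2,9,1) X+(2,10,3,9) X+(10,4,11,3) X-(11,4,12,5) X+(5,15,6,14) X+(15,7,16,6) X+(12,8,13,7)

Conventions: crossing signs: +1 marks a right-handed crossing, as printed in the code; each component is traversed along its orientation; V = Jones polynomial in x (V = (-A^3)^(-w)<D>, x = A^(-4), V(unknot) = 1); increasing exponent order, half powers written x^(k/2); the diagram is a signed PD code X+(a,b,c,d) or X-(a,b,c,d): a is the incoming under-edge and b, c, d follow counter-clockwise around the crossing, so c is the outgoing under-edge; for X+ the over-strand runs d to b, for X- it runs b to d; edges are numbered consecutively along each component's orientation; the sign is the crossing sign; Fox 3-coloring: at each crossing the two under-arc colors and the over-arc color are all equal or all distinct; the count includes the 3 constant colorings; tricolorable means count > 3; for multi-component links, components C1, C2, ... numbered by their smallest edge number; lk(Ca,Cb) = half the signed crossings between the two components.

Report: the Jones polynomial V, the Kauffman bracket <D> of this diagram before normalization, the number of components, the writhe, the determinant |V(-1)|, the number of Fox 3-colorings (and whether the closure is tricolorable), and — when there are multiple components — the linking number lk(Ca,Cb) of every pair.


V(x) = x - x^2 + 2x^3 - x^4 + x^5 - x^6
bracket: -A^-12 + A^-8 - A^-4 + 2 - A^4 + A^8, w = +4
1 component, writhe +4, over 8 crossings
det 7, colorings 3 of 3^8 — not tricolorable
observation: w = +4 (over 8 crossings) is diagram-only; (-A^3)^(-4) removes it from V


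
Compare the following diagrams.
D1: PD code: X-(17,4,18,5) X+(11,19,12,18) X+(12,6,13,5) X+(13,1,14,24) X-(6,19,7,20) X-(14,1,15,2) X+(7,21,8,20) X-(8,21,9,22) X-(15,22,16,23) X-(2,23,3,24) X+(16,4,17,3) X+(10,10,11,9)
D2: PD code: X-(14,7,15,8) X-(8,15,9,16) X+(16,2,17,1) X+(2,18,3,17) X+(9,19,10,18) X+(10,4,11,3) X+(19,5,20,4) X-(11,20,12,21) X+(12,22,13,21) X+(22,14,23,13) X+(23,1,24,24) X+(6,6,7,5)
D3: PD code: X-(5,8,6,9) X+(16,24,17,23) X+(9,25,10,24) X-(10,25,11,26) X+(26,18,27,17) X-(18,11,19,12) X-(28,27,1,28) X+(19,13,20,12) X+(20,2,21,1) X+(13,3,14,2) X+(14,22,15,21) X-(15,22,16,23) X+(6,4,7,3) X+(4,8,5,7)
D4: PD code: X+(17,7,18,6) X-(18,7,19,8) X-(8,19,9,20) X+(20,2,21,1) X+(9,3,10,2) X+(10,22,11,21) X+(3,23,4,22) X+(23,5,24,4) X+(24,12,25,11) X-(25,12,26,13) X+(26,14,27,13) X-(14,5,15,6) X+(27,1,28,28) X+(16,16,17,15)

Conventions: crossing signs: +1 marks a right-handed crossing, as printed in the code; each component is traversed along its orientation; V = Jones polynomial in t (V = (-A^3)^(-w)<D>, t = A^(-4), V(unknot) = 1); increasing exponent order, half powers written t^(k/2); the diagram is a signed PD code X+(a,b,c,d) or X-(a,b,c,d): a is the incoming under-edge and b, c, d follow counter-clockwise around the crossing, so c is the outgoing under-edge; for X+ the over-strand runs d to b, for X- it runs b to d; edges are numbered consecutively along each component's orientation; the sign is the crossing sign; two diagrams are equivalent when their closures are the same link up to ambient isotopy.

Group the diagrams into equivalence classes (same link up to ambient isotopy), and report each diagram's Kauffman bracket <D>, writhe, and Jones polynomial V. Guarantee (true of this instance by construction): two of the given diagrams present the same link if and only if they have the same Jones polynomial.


grouping into links: {D1} | {D2, D4} | {D3}
V(D1) = 1  (w 0, c 12, <D> = 1)
V(D2) = t - t^2 + 2t^3 - t^4 + t^5 - t^6  (w +6, c 12, <D> = -A^-6 + A^-2 - A^2 + 2A^6 - A^10 + A^14)
D3 (bracket -A^-4 + 1 + A^8; 14 crossings at w = +4): V = t + t^3 - t^4
D4 (bracket -A^-6 + A^-2 - A^2 + 2A^6 - A^10 + A^14; 14 crossings at w = +6): V = t - t^2 + 2t^3 - t^4 + t^5 - t^6
key observation: V(t) takes 3 values over 4 diagrams, fixing the grouping


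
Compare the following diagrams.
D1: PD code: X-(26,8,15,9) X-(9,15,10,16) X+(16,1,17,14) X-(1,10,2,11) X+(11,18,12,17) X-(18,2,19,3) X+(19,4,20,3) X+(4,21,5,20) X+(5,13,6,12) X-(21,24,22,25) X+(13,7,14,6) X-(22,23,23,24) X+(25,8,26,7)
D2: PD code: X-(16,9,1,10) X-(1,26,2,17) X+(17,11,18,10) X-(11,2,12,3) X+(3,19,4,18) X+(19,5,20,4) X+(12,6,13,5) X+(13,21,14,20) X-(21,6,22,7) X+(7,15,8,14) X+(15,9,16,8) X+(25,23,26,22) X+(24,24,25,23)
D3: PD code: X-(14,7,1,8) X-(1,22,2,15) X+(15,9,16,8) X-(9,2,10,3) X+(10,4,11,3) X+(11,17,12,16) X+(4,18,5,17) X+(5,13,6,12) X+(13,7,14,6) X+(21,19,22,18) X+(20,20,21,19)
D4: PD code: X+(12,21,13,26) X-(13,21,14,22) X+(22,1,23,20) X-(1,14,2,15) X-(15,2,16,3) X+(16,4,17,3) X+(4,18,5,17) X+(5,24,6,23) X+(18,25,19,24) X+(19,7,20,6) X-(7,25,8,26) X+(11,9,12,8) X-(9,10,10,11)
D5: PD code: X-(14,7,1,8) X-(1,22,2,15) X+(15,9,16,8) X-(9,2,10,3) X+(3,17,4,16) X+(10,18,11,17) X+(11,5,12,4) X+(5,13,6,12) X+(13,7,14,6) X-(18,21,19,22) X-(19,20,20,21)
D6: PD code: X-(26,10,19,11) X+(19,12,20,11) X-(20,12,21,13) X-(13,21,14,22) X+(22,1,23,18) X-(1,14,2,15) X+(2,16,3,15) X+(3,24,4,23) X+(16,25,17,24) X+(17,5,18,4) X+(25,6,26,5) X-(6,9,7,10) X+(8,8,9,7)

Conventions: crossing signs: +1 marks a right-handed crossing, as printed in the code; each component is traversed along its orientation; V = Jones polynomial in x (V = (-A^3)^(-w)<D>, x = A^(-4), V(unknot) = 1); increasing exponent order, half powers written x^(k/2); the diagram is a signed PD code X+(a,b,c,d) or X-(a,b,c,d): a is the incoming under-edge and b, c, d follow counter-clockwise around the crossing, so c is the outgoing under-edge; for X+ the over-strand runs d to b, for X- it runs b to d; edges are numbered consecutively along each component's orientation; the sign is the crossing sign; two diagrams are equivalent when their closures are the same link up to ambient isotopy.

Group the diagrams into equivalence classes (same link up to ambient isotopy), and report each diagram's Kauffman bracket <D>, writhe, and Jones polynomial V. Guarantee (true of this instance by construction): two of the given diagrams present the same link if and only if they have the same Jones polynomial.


grouping into links: {D1, D2, D3, D4, D5, D6}
V(D1) = -x^(1/2) - x^(5/2)  (w +1, c 13, <D> = A^-7 + A)
V(D2) = -x^(1/2) - x^(5/2)  (w +5, c 13, <D> = A^5 + A^13)
D3 (bracket A^5 + A^13; 11 crossings at w = +5): V = -x^(1/2) - x^(5/2)
V(D4) = -x^(1/2) - x^(5/2)  (w +3, c 13, <D> = A^-1 + A^7)
V(D5) = -x^(1/2) - x^(5/2)  (w +1, c 11, <D> = A^-7 + A)
V(D6) = -x^(1/2) - x^(5/2)  [13 crossings, <D> = A^-1 + A^7, w = +3]
why: all 6 diagrams share one V(x), hence one class


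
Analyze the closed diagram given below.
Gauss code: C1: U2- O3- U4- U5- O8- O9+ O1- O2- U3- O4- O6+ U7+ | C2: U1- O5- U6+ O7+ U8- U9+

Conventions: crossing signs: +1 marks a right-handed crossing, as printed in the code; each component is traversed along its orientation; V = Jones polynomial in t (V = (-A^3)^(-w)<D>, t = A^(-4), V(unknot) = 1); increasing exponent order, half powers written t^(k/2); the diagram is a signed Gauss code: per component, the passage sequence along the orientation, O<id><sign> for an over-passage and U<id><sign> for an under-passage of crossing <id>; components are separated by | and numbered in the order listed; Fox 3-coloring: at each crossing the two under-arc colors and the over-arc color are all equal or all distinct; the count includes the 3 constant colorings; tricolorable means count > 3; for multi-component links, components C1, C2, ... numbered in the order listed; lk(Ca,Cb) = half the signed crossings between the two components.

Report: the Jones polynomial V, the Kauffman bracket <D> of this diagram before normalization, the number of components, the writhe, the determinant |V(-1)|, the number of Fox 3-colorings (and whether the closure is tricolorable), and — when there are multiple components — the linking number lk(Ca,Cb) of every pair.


V = t^(-11/2) - t^(-9/2) + t^(-7/2) - 2t^(-5/2) + t^(-3/2) - 2t^(-1/2)
<D> = 2A^-7 - A^-3 + 2A - A^5 + A^9 - A^13 (w = -3)
2 components over 9 crossings, w = -3
lk(C1,C2): 0
3 Fox colorings among 3^9, |V(-1)| = 8: not tricolorable
why: every pair of the 2 components has lk = 0


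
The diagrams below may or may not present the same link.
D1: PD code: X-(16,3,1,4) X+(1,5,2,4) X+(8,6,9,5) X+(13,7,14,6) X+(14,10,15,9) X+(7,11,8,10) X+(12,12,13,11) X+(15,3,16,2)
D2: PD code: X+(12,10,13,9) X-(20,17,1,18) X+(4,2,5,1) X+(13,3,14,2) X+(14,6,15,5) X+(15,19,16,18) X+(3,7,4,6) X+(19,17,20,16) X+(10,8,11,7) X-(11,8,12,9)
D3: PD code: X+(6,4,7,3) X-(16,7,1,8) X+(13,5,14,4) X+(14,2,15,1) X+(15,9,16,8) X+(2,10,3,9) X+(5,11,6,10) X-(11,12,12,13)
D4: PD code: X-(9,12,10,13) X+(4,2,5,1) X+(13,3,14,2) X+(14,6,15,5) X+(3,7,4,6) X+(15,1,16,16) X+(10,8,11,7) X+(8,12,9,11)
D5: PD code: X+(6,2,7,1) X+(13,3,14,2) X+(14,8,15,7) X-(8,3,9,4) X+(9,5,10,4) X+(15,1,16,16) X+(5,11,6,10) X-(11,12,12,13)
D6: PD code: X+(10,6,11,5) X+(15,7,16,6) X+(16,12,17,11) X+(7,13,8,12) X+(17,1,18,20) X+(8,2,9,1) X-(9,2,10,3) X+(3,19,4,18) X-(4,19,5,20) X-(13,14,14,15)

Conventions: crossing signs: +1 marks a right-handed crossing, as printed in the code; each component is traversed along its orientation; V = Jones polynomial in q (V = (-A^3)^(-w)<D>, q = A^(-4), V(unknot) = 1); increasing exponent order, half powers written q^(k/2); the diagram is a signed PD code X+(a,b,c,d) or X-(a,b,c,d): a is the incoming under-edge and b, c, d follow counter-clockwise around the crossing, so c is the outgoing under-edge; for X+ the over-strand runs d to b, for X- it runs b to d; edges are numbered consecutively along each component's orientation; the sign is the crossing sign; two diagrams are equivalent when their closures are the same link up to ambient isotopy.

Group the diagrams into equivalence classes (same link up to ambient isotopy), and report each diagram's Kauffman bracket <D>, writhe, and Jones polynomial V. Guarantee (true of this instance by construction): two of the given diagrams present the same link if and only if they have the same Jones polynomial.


classes: {D1, D2, D3, D4, D5, D6}
V(D1) = q + q^3 - q^4  [8 crossings, <D> = -A^2 + A^6 + A^14, w = +6]
D2 (bracket -A^2 + A^6 + A^14; 10 crossings at w = +6): V = q + q^3 - q^4
V(D3) = q + q^3 - q^4  [8 crossings, <D> = -A^-4 + 1 + A^8, w = +4]
V(D4) = q + q^3 - q^4  [8 crossings, <D> = -A^2 + A^6 + A^14, w = +6]
D5 (bracket -A^-4 + 1 + A^8; 8 crossings at w = +4): V = q + q^3 - q^4
V(D6) = q + q^3 - q^4  (w +4, c 10, <D> = -A^-4 + 1 + A^8)
insight: one V(q) for all 6 diagrams — one class (guaranteed)


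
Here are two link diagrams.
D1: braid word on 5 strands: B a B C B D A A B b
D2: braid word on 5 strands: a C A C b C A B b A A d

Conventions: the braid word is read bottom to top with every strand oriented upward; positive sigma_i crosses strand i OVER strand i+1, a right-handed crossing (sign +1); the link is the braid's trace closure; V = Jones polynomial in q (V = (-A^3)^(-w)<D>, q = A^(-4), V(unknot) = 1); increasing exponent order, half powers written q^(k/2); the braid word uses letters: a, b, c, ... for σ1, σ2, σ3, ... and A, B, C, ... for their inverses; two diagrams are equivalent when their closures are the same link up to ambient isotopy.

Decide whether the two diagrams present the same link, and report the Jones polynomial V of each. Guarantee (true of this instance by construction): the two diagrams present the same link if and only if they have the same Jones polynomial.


equivalent: no
D1 (bracket A^-14 - A^-10 + 2A^-6 - A^-2 + A^2 - A^6; 10 crossings at w = -6): V = -q^-6 + q^-5 - q^-4 + 2q^-3 - q^-2 + q^-1
V(D2) = q^-8 - 2q^-7 + q^-6 - 2q^-5 + 2q^-4 + q^-2  [12 crossings, <D> = A^-4 + 2A^4 - 2A^8 + A^12 - 2A^16 + A^20, w = -4]
observation: comparing 2 Jones polynomials yields 2 groups


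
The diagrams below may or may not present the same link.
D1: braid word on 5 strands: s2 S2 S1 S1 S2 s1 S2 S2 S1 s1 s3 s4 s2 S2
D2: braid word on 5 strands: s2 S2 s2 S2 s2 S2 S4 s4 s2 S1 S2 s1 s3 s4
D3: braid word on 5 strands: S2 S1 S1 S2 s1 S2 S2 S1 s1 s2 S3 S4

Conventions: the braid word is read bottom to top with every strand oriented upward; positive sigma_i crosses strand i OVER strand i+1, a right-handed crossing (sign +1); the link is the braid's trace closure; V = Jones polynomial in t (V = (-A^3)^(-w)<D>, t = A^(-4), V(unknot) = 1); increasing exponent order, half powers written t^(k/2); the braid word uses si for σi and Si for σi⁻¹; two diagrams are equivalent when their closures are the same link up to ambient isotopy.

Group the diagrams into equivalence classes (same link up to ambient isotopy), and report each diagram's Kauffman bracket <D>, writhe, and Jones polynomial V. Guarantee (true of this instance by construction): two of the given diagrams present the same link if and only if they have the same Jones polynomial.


equivalence classes: {D1, D3} | {D2}
D1 (bracket A^-2 - A^2 + 2A^6 - A^10 + A^14 - A^18; 14 crossings at w = -2): V = -t^-6 + t^-5 - t^-4 + 2t^-3 - t^-2 + t^-1
V(D2) = 1  (w +2, c 14, <D> = A^6)
D3 (bracket A^-14 - A^-10 + 2A^-6 - A^-2 + A^2 - A^6; 12 crossings at w = -6): V = -t^-6 + t^-5 - t^-4 + 2t^-3 - t^-2 + t^-1
key observation: 2 classes among 3 diagrams; unequal V(t) rules out equality


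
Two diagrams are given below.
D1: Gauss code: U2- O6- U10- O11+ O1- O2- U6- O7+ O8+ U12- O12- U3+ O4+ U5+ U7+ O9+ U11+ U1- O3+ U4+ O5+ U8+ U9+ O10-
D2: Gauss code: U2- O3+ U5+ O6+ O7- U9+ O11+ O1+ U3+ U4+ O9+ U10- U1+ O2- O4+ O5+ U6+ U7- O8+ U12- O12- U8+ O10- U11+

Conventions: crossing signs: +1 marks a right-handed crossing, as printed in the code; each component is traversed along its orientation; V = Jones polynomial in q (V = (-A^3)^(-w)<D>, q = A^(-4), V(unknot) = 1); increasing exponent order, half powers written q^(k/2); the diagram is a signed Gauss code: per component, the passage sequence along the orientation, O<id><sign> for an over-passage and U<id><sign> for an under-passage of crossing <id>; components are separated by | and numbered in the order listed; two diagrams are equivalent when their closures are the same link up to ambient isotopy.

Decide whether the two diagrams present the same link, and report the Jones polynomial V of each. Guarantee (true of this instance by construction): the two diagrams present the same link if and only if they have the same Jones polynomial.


equivalent: no
D1 (bracket -A^-18 + A^-14 - 2A^-10 + 3A^-6 - 2A^-2 + 3A^2 - A^6 + A^10 - A^14; 12 crossings at w = +2): V = -q^-2 + q^-1 - 1 + 3q - 2q^2 + 3q^3 - 2q^4 + q^5 - q^6
D2 (bracket -A^-12 + A^-8 - A^-4 + 2 - A^4 + A^8; 12 crossings at w = +4): V = q - q^2 + 2q^3 - q^4 + q^5 - q^6
key observation: V(q) takes 2 values over 2 diagrams, fixing the grouping


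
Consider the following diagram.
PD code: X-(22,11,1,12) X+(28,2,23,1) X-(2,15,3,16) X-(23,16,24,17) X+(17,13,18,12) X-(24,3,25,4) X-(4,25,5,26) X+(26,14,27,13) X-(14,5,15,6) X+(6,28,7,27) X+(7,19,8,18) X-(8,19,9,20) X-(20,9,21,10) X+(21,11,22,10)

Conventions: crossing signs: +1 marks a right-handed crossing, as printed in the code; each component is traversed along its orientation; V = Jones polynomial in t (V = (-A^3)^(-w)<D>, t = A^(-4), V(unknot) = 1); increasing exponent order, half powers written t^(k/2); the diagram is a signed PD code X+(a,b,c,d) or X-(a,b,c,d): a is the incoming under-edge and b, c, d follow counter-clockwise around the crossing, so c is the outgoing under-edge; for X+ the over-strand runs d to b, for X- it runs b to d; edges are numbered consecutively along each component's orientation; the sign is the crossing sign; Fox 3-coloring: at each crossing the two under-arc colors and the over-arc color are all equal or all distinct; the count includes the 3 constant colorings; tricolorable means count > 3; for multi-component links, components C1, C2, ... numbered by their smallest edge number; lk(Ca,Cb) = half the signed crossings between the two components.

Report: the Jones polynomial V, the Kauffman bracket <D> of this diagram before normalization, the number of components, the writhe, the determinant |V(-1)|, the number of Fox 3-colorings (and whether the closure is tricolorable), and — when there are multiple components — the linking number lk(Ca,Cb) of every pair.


Jones polynomial: V(t) = t^(-7/2) - 2t^(-5/2) + t^(-3/2) - 2t^(-1/2) + t^(1/2) - t^(3/2)
<D> = -A^-12 + A^-8 - 2A^-4 + 1 - 2A^4 + A^8; writhe -2
components 2, writhe -2 (14 crossings)
linking number lk(C1,C2) = 0
3-colorings: 3 of 3^14, det 8 — not tricolorable
note: the 1 component pair carries total linking 0


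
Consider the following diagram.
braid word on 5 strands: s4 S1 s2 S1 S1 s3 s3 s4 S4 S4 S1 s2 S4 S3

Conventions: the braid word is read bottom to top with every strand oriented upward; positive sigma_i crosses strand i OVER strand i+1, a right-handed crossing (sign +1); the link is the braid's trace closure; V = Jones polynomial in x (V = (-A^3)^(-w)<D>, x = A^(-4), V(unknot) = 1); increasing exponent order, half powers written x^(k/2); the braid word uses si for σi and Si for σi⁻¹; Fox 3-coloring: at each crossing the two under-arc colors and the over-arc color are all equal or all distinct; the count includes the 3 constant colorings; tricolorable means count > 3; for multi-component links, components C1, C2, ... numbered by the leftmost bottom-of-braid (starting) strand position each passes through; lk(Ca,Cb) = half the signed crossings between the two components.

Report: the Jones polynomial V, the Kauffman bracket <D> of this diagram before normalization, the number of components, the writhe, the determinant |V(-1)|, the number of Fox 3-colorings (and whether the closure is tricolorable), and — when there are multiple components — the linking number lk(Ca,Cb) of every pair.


Jones polynomial: V(x) = x^-7 - 3x^-6 + 6x^-5 - 8x^-4 + 10x^-3 - 11x^-2 + 9x^-1 - 7 + 5x - 2x^2 + x^3
<D> = A^-18 - 2A^-14 + 5A^-10 - 7A^-6 + 9A^-2 - 11A^2 + 10A^6 - 8A^10 + 6A^14 - 3A^18 + A^22; writhe -2
components 1, writhe -2 (14 crossings)
3-colorings: 9 of 3^14, det 63 — tricolorable
note: w = -2 shifts under R1 moves; the (-A^3)^(2) factor cancels that in V


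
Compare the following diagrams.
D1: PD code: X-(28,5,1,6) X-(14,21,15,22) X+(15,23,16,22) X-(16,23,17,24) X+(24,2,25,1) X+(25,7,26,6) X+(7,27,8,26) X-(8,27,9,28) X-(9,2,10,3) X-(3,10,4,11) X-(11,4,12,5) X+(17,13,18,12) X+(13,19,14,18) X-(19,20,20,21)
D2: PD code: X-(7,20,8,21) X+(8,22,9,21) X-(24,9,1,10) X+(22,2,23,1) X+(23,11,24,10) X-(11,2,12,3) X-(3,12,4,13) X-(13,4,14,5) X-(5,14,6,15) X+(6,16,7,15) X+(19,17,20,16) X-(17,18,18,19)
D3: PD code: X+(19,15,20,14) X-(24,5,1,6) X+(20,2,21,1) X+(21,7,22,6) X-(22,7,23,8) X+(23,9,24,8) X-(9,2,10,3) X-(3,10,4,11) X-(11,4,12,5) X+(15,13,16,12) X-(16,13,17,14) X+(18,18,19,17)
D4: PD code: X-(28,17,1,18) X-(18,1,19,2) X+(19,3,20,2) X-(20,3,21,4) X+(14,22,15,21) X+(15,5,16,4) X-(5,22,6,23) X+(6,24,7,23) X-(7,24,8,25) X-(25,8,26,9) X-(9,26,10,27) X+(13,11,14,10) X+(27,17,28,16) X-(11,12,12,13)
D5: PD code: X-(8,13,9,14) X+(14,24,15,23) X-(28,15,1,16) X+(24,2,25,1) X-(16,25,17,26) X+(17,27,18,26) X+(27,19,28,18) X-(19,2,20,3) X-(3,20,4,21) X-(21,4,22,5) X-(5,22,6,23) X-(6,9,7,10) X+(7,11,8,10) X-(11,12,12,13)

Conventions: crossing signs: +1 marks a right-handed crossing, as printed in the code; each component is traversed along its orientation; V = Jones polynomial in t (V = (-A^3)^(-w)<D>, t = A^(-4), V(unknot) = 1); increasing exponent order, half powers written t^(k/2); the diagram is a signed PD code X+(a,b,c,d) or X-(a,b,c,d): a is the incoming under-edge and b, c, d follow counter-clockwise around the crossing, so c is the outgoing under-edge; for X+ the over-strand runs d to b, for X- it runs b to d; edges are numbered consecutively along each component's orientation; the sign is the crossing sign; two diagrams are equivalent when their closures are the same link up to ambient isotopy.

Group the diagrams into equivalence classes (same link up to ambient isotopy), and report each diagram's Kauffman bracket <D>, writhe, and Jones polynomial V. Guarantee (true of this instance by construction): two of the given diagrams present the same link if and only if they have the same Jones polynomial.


equivalence classes: {D1, D2, D3, D4, D5}
D1 (bracket A^-2 + A^6 - A^10; 14 crossings at w = -2): V = -t^-4 + t^-3 + t^-1
V(D2) = -t^-4 + t^-3 + t^-1  (w -2, c 12, <D> = A^-2 + A^6 - A^10)
V(D3) = -t^-4 + t^-3 + t^-1  [12 crossings, <D> = A^4 + A^12 - A^16, w = 0]
V(D4) = -t^-4 + t^-3 + t^-1  [14 crossings, <D> = A^-2 + A^6 - A^10, w = -2]
V(D5) = -t^-4 + t^-3 + t^-1  (w -4, c 14, <D> = A^-8 + 1 - A^4)
key observation: one V(t) for all 5 diagrams — one class (guaranteed)


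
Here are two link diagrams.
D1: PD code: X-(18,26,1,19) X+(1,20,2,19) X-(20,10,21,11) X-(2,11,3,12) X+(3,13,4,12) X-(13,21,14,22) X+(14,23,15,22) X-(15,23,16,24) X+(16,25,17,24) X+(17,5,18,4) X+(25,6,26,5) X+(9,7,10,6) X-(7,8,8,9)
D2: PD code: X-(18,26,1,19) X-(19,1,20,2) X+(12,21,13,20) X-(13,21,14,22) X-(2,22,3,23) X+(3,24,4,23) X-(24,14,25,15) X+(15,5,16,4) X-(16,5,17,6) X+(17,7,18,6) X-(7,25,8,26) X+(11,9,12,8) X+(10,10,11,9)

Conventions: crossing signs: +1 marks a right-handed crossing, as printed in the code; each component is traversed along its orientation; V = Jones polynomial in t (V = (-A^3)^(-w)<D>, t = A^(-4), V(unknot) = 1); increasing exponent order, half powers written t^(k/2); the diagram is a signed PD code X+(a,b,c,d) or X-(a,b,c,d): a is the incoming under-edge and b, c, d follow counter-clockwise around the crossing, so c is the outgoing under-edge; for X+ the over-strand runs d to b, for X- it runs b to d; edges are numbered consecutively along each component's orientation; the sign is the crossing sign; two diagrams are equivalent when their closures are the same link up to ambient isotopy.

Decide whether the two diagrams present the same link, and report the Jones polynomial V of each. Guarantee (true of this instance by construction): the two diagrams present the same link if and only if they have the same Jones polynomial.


equivalent: no
D1 (bracket A + A^5; 13 crossings at w = +1): V = -t^(-1/2) - t^(1/2)
D2 (bracket A^-1 - A^3 + A^7 + A^15; 13 crossings at w = -1): V = -t^(-9/2) - t^(-5/2) + t^(-3/2) - t^(-1/2)
key observation: comparing 2 Jones polynomials yields 2 groups


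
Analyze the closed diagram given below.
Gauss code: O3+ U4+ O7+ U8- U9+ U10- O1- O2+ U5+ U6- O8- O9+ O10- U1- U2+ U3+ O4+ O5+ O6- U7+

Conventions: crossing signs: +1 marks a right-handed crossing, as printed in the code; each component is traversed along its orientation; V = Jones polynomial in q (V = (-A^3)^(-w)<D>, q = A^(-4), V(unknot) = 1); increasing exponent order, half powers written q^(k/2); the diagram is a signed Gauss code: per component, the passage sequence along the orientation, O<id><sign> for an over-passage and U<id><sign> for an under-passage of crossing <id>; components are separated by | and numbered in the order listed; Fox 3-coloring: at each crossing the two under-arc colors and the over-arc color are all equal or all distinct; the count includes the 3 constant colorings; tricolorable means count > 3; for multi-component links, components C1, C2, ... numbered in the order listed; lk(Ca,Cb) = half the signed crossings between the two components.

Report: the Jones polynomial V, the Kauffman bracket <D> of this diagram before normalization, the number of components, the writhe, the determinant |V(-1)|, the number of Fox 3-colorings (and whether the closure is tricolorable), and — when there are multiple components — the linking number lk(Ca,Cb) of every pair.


Jones polynomial: V(q) = q + q^3 - q^4
<D> = -A^-10 + A^-6 + A^2; writhe +2
components 1, writhe +2 (10 crossings)
3-colorings: 9 of 3^10, det 3 — tricolorable
note: det 3 = |V(-1)|; divisible by 3, so tricolorable


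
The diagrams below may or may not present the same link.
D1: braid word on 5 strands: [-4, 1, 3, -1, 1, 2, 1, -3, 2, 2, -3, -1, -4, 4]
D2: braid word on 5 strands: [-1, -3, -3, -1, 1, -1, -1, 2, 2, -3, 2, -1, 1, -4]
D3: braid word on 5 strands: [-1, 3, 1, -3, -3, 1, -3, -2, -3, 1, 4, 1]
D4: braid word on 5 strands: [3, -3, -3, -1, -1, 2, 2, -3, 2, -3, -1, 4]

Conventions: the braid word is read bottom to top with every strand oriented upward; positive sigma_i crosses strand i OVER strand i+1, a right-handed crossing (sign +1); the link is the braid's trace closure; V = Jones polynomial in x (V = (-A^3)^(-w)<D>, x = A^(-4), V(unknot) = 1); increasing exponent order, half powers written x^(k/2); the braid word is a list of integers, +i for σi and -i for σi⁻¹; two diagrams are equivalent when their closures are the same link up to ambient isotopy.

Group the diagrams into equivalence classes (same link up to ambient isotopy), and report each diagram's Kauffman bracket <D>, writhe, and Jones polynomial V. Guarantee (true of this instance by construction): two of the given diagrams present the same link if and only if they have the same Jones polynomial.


equivalence classes: {D1} | {D2, D4} | {D3}
D1 (bracket -A^-10 + A^-6 + A^2; 14 crossings at w = +2): V = x + x^3 - x^4
V(D2) = x^-7 - 3x^-6 + 4x^-5 - 6x^-4 + 7x^-3 - 6x^-2 + 6x^-1 - 3 + 2x - x^2  [14 crossings, <D> = -A^-20 + 2A^-16 - 3A^-12 + 6A^-8 - 6A^-4 + 7 - 6A^4 + 4A^8 - 3A^12 + A^16, w = -4]
V(D3) = -x^-3 + x^-2 - x^-1 + 3 - x + x^2 - x^3  [12 crossings, <D> = -A^-12 + A^-8 - A^-4 + 3 - A^4 + A^8 - A^12, w = 0]
V(D4) = x^-7 - 3x^-6 + 4x^-5 - 6x^-4 + 7x^-3 - 6x^-2 + 6x^-1 - 3 + 2x - x^2  (w -2, c 12, <D> = -A^-14 + 2A^-10 - 3A^-6 + 6A^-2 - 6A^2 + 7A^6 - 6A^10 + 4A^14 - 3A^18 + A^22)
key observation: 3 values of V(x) split the 4 diagrams


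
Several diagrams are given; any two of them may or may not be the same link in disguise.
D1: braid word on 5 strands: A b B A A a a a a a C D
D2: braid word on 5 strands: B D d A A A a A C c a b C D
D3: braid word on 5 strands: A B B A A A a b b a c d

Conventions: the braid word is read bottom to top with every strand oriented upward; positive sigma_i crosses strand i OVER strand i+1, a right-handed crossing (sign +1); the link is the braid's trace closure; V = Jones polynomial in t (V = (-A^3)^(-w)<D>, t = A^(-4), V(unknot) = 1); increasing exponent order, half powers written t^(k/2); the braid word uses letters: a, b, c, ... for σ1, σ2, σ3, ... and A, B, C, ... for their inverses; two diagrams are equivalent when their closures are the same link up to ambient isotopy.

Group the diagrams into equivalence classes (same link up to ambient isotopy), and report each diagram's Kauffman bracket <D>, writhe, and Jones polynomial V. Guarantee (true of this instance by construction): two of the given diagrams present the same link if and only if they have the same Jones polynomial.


classes: {D1} | {D2, D3}
V(D1) = 1 + t + t^2 + t^3  [12 crossings, <D> = A^-12 + A^-8 + A^-4 + 1, w = 0]
V(D2) = t^-3 + t^-2 + t^-1 + 1  [14 crossings, <D> = A^-12 + A^-8 + A^-4 + 1, w = -4]
D3 (bracket 1 + A^4 + A^8 + A^12; 12 crossings at w = 0): V = t^-3 + t^-2 + t^-1 + 1
note: V(t) takes 2 values over 3 diagrams, fixing the grouping


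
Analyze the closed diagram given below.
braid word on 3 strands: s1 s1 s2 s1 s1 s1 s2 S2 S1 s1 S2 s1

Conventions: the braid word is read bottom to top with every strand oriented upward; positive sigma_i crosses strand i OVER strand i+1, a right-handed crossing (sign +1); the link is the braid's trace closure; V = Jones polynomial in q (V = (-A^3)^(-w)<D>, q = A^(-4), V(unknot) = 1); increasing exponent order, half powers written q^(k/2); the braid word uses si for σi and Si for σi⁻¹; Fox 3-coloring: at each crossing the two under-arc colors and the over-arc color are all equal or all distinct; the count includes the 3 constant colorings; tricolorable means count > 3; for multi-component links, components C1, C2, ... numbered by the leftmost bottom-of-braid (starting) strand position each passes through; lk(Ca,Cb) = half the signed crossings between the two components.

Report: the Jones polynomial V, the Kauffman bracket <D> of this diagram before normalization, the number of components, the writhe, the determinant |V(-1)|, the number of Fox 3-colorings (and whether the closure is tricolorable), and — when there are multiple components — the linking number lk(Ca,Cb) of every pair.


V(q) = q^2 + 2q^4 - 2q^5 + q^6 - 2q^7 + q^8
bracket: A^-14 - 2A^-10 + A^-6 - 2A^-2 + 2A^2 + A^10, w = +6
1 component, writhe +6, over 12 crossings
det 9, colorings 27 of 3^12 — tricolorable
observation: det 9 = |V(-1)|; divisible by 3, so tricolorable


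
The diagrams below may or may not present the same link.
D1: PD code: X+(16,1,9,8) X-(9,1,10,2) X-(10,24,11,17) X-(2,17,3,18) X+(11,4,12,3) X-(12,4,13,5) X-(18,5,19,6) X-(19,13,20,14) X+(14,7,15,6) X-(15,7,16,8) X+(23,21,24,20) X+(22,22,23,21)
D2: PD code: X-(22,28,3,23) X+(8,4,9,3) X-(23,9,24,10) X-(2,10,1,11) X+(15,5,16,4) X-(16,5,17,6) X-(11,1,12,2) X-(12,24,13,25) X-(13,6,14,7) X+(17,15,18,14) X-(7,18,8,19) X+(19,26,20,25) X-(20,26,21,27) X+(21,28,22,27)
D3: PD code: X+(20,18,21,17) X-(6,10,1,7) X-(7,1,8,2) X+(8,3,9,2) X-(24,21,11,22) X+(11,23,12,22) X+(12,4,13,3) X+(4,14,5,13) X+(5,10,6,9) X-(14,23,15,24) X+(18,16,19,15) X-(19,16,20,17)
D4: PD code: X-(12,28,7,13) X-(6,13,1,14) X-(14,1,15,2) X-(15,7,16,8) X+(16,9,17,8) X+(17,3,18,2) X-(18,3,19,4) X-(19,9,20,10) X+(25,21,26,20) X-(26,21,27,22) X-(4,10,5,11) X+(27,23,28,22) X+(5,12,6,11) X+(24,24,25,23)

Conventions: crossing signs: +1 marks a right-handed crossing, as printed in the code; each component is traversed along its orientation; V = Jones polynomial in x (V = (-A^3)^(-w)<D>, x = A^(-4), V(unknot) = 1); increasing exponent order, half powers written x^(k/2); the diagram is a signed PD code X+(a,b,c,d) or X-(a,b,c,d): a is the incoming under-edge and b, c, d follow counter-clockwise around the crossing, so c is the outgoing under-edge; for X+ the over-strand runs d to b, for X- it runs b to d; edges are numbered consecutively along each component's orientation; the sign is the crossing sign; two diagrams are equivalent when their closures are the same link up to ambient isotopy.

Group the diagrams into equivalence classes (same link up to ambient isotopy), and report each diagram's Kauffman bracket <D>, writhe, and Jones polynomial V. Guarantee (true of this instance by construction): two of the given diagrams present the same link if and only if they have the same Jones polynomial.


grouping into links: {D1, D2, D4} | {D3}
V(D1) = x^-5 + 2x^-3 + x^-1  (w -2, c 12, <D> = A^-2 + 2A^6 + A^14)
V(D2) = x^-5 + 2x^-3 + x^-1  [14 crossings, <D> = A^-8 + 2 + A^8, w = -4]
D3 (bracket A^-6 + A^-2 + A^2 + A^6; 12 crossings at w = +2): V = 1 + x + x^2 + x^3
D4 (bracket A^-2 + 2A^6 + A^14; 14 crossings at w = -2): V = x^-5 + 2x^-3 + x^-1
key observation: comparing 4 Jones polynomials yields 2 groups


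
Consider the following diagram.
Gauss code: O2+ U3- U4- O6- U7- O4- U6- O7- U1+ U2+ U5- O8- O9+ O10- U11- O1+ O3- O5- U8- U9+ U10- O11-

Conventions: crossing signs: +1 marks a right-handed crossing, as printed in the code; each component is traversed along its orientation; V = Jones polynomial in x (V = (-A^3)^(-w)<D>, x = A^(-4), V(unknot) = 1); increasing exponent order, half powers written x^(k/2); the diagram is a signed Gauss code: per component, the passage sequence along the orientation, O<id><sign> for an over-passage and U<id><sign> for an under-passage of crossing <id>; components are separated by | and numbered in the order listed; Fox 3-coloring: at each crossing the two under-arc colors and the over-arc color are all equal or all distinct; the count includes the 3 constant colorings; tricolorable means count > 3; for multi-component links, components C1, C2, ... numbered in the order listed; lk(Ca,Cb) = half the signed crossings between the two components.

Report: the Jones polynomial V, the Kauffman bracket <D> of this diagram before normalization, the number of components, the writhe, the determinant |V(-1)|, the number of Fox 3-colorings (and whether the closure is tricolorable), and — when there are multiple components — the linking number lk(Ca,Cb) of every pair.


Jones polynomial: V(x) = x^-8 - 2x^-7 + x^-6 - 2x^-5 + 2x^-4 + x^-2
<D> = -A^-7 - 2A + 2A^5 - A^9 + 2A^13 - A^17; writhe -5
components 1, writhe -5 (11 crossings)
3-colorings: 27 of 3^11, det 9 — tricolorable
note: w = -5 shifts under R1 moves; the (-A^3)^(5) factor cancels that in V


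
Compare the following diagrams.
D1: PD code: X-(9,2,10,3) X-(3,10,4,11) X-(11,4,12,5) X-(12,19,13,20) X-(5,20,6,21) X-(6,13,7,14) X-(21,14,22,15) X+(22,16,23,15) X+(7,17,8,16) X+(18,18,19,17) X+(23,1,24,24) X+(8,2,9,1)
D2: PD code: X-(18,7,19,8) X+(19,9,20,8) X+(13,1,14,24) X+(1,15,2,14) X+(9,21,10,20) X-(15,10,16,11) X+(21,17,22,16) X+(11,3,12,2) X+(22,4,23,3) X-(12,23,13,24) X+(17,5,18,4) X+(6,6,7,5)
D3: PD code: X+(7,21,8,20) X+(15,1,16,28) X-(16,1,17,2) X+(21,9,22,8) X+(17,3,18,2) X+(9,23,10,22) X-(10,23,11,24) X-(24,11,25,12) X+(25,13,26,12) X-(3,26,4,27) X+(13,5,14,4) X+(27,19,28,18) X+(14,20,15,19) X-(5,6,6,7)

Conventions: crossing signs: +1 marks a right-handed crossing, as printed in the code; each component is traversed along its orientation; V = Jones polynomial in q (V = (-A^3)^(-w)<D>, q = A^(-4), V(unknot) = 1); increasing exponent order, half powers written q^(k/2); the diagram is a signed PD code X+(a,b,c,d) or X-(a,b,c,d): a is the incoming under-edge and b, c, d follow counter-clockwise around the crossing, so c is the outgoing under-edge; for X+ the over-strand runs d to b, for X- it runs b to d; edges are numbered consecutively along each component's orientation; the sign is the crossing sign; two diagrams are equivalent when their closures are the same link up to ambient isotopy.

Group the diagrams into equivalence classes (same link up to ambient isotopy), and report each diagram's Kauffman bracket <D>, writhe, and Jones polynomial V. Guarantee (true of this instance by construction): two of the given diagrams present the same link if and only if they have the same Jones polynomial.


classes: {D1} | {D2, D3}
V(D1) = -q^-4 + q^-3 + q^-1  [12 crossings, <D> = A^-2 + A^6 - A^10, w = -2]
V(D2) = q - q^2 + 2q^3 - q^4 + q^5 - q^6  [12 crossings, <D> = -A^-6 + A^-2 - A^2 + 2A^6 - A^10 + A^14, w = +6]
V(D3) = q - q^2 + 2q^3 - q^4 + q^5 - q^6  [14 crossings, <D> = -A^-12 + A^-8 - A^-4 + 2 - A^4 + A^8, w = +4]
note: V(q) takes 2 values over 3 diagrams, fixing the grouping


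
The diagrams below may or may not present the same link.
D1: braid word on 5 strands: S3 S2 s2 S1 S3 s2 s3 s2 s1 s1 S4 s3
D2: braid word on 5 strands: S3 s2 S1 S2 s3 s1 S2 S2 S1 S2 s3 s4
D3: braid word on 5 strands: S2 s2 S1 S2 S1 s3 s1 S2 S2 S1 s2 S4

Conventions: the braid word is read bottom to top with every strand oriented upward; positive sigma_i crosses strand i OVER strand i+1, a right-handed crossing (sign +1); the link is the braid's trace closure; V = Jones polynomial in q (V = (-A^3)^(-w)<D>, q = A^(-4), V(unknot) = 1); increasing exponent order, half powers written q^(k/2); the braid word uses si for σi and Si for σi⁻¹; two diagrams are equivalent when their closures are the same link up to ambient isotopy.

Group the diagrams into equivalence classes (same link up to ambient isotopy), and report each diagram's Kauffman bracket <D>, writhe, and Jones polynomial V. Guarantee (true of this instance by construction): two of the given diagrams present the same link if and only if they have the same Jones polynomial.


grouping into links: {D1} | {D2, D3}
V(D1) = 1  (w +2, c 12, <D> = A^6)
V(D2) = -q^-6 + q^-5 - q^-4 + 2q^-3 - q^-2 + q^-1  (w -2, c 12, <D> = A^-2 - A^2 + 2A^6 - A^10 + A^14 - A^18)
V(D3) = -q^-6 + q^-5 - q^-4 + 2q^-3 - q^-2 + q^-1  [12 crossings, <D> = A^-8 - A^-4 + 2 - A^4 + A^8 - A^12, w = -4]
why: comparing 3 Jones polynomials yields 2 groups
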